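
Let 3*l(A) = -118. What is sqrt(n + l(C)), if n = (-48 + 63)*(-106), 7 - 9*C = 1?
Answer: 2*I*sqrt(3666)/3 ≈ 40.365*I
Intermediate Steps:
C = 2/3 (C = 7/9 - 1/9*1 = 7/9 - 1/9 = 2/3 ≈ 0.66667)
n = -1590 (n = 15*(-106) = -1590)
l(A) = -118/3 (l(A) = (1/3)*(-118) = -118/3)
sqrt(n + l(C)) = sqrt(-1590 - 118/3) = sqrt(-4888/3) = 2*I*sqrt(3666)/3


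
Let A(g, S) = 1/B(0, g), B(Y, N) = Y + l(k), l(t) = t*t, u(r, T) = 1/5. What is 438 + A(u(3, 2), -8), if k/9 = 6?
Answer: 1277209/2916 ≈ 438.00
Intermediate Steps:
k = 54 (k = 9*6 = 54)
u(r, T) = ⅕
l(t) = t²
B(Y, N) = 2916 + Y (B(Y, N) = Y + 54² = Y + 2916 = 2916 + Y)
A(g, S) = 1/2916 (A(g, S) = 1/(2916 + 0) = 1/2916)
438 + A(u(3, 2), -8) = 438 + 1/2916 = 1277209/2916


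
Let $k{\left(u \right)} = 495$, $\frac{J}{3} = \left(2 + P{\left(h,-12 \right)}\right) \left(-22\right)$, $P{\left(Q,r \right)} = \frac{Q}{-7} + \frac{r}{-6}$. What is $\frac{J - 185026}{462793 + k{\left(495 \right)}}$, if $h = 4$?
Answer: $- \frac{648383}{1621508} \approx -0.39986$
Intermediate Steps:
$P{\left(Q,r \right)} = - \frac{r}{6} - \frac{Q}{7}$ ($P{\left(Q,r \right)} = Q \left(- \frac{1}{7}\right) + r \left(- \frac{1}{6}\right) = - \frac{Q}{7} - \frac{r}{6} = - \frac{r}{6} - \frac{Q}{7}$)
$J = - \frac{1584}{7}$ ($J = 3 \left(2 - - \frac{10}{7}\right) \left(-22\right) = 3 \left(2 + \left(2 - \frac{4}{7}\right)\right) \left(-22\right) = 3 \left(2 + \frac{10}{7}\right) \left(-22\right) = 3 \cdot \frac{24}{7} \left(-22\right) = 3 \left(- \frac{528}{7}\right) = - \frac{1584}{7} \approx -226.29$)
$\frac{J - 185026}{462793 + k{\left(495 \right)}} = \frac{- \frac{1584}{7} - 185026}{462793 + 495} = - \frac{1296766}{7 \cdot 463288} = \left(- \frac{1296766}{7}\right) \frac{1}{463288} = - \frac{648383}{1621508}$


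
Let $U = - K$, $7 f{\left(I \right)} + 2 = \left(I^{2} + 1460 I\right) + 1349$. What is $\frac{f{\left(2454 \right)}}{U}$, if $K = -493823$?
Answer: $\frac{1372329}{493823} \approx 2.779$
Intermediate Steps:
$f{\left(I \right)} = \frac{1347}{7} + \frac{I^{2}}{7} + \frac{1460 I}{7}$ ($f{\left(I \right)} = - \frac{2}{7} + \frac{\left(I^{2} + 1460 I\right) + 1349}{7} = - \frac{2}{7} + \frac{1349 + I^{2} + 1460 I}{7} = - \frac{2}{7} + \left(\frac{1349}{7} + \frac{I^{2}}{7} + \frac{1460 I}{7}\right) = \frac{1347}{7} + \frac{I^{2}}{7} + \frac{1460 I}{7}$)
$U = 493823$ ($U = \left(-1\right) \left(-493823\right) = 493823$)
$\frac{f{\left(2454 \right)}}{U} = \frac{\frac{1347}{7} + \frac{2454^{2}}{7} + \frac{1460}{7} \cdot 2454}{493823} = \left(\frac{1347}{7} + \frac{1}{7} \cdot 6022116 + \frac{3582840}{7}\right) \frac{1}{493823} = \left(\frac{1347}{7} + \frac{6022116}{7} + \frac{3582840}{7}\right) \frac{1}{493823} = 1372329 \cdot \frac{1}{493823} = \frac{1372329}{493823}$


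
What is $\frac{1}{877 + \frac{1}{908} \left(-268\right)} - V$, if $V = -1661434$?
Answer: $\frac{330645303435}{199012} \approx 1.6614 \cdot 10^{6}$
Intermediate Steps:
$\frac{1}{877 + \frac{1}{908} \left(-268\right)} - V = \frac{1}{877 + \frac{1}{908} \left(-268\right)} - -1661434 = \frac{1}{877 + \frac{1}{908} \left(-268\right)} + 1661434 = \frac{1}{877 - \frac{67}{227}} + 1661434 = \frac{1}{\frac{199012}{227}} + 1661434 = \frac{227}{199012} + 1661434 = \frac{330645303435}{199012}$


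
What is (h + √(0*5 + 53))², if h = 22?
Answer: (22 + √53)² ≈ 857.33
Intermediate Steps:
(h + √(0*5 + 53))² = (22 + √(0*5 + 53))² = (22 + √(0 + 53))² = (22 + √53)²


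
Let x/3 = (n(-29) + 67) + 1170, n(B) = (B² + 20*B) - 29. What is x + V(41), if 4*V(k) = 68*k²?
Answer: 32984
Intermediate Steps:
n(B) = -29 + B² + 20*B
x = 4407 (x = 3*(((-29 + (-29)² + 20*(-29)) + 67) + 1170) = 3*(((-29 + 841 - 580) + 67) + 1170) = 3*((232 + 67) + 1170) = 3*(299 + 1170) = 3*1469 = 4407)
V(k) = 17*k² (V(k) = (68*k²)/4 = 17*k²)
x + V(41) = 4407 + 17*41² = 4407 + 17*1681 = 4407 + 28577 = 32984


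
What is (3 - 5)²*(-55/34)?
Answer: -110/17 ≈ -6.4706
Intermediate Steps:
(3 - 5)²*(-55/34) = (-2)²*(-55*1/34) = 4*(-55/34) = -110/17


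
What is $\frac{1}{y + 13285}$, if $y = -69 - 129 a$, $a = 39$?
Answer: $\frac{1}{8185} \approx 0.00012217$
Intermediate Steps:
$y = -5100$ ($y = -69 - 5031 = -5100$)
$\frac{1}{y + 13285} = \frac{1}{-5100 + 13285} = \frac{1}{8185}$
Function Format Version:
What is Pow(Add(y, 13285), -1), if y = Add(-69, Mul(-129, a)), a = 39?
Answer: Rational(1, 8185) ≈ 0.00012217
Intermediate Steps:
y = -5100 (y = Add(-69, Mul(-129, 39)) = Add(-69, -5031) = -5100)
Pow(Add(y, 13285), -1) = Pow(Add(-5100, 13285), -1) = Pow(8185, -1) = Rational(1, 8185)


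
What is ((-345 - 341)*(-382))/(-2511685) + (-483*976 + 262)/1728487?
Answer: -1636323816334/4341414870595 ≈ -0.37691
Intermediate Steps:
((-345 - 341)*(-382))/(-2511685) + (-483*976 + 262)/1728487 = -686*(-382)*(-1/2511685) + (-471408 + 262)*(1/1728487) = 262052*(-1/2511685) - 471146*1/1728487 = -262052/2511685 - 471146/1728487 = -1636323816334/4341414870595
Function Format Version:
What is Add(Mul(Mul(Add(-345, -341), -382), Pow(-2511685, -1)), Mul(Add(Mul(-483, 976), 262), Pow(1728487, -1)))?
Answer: Rational(-1636323816334, 4341414870595) ≈ -0.37691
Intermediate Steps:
Add(Mul(Mul(Add(-345, -341), -382), Pow(-2511685, -1)), Mul(Add(Mul(-483, 976), 262), Pow(1728487, -1))) = Add(Mul(Mul(-686, -382), Rational(-1, 2511685)), Mul(Add(-471408, 262), Rational(1, 1728487))) = Add(Mul(262052, Rational(-1, 2511685)), Mul(-471146, Rational(1, 1728487))) = Add(Rational(-262052, 2511685), Rational(-471146, 1728487)) = Rational(-1636323816334, 4341414870595)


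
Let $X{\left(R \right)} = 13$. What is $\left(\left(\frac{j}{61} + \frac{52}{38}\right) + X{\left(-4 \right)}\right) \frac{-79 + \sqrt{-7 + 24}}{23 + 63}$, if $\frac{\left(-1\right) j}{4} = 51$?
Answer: $- \frac{1009383}{99674} + \frac{12777 \sqrt{17}}{99674} \approx -9.5983$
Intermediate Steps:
$j = -204$ ($j = \left(-4\right) 51 = -204$)
$\left(\left(\frac{j}{61} + \frac{52}{38}\right) + X{\left(-4 \right)}\right) \frac{-79 + \sqrt{-7 + 24}}{23 + 63} = \left(\left(- \frac{204}{61} + \frac{52}{38}\right) + 13\right) \frac{-79 + \sqrt{-7 + 24}}{23 + 63} = \left(\left(\left(-204\right) \frac{1}{61} + 52 \cdot \frac{1}{38}\right) + 13\right) \frac{-79 + \sqrt{17}}{86} = \left(\left(- \frac{204}{61} + \frac{26}{19}\right) + 13\right) \left(-79 + \sqrt{17}\right) \frac{1}{86} = \left(- \frac{2290}{1159} + 13\right) \left(- \frac{79}{86} + \frac{\sqrt{17}}{86}\right) = \frac{12777 \left(- \frac{79}{86} + \frac{\sqrt{17}}{86}\right)}{1159} = - \frac{1009383}{99674} + \frac{12777 \sqrt{17}}{99674}$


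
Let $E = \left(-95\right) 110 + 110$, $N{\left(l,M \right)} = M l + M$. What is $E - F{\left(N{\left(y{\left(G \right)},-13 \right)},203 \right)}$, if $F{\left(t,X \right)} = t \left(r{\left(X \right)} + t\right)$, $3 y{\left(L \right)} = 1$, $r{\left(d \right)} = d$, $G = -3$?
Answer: $- \frac{64096}{9} \approx -7121.8$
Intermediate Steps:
$y{\left(L \right)} = \frac{1}{3}$ ($y{\left(L \right)} = \frac{1}{3} \cdot 1 = \frac{1}{3}$)
$N{\left(l,M \right)} = M + M l$
$F{\left(t,X \right)} = t \left(X + t\right)$
$E = -10340$ ($E = -10450 + 110 = -10340$)
$E - F{\left(N{\left(y{\left(G \right)},-13 \right)},203 \right)} = -10340 - - 13 \left(1 + \frac{1}{3}\right) \left(203 - 13 \left(1 + \frac{1}{3}\right)\right) = -10340 - \left(-13\right) \frac{4}{3} \left(203 - \frac{52}{3}\right) = -10340 - - \frac{52 \left(203 - \frac{52}{3}\right)}{3} = -10340 - \left(- \frac{52}{3}\right) \frac{557}{3} = -10340 - - \frac{28964}{9} = -10340 + \frac{28964}{9} = - \frac{64096}{9}$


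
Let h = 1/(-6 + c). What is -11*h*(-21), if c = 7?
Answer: 231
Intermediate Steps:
h = 1 (h = 1/(-6 + 7) = 1/1 = 1)
-11*h*(-21) = -11*1*(-21) = -11*(-21) = 231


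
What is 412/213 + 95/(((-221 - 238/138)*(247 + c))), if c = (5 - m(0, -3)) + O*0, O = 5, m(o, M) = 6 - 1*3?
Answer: 525058723/271690872 ≈ 1.9326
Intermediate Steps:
m(o, M) = 3 (m(o, M) = 6 - 3 = 3)
c = 2 (c = (5 - 1*3) + 5*0 = (5 - 3) + 0 = 2 + 0 = 2)
412/213 + 95/(((-221 - 238/138)*(247 + c))) = 412/213 + 95/(((-221 - 238/138)*(247 + 2))) = 412*(1/213) + 95/(((-221 - 238*1/138)*249)) = 412/213 + 95/(((-221 - 119/69)*249)) = 412/213 + 95/((-15368/69*249)) = 412/213 + 95/(-1275544/23) = 412/213 + 95*(-23/1275544) = 412/213 - 2185/1275544 = 525058723/271690872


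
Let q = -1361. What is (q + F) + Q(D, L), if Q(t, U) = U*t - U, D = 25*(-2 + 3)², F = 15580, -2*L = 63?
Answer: 13463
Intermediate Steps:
L = -63/2 (L = -½*63 = -63/2 ≈ -31.500)
D = 25 (D = 25*1² = 25*1 = 25)
Q(t, U) = -U + U*t
(q + F) + Q(D, L) = (-1361 + 15580) - 63*(-1 + 25)/2 = 14219 - 63/2*24 = 14219 - 756 = 13463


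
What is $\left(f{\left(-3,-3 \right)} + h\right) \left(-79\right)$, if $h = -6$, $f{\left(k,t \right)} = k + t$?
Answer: $948$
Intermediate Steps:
$\left(f{\left(-3,-3 \right)} + h\right) \left(-79\right) = \left(\left(-3 - 3\right) - 6\right) \left(-79\right) = \left(-6 - 6\right) \left(-79\right) = \left(-12\right) \left(-79\right) = 948$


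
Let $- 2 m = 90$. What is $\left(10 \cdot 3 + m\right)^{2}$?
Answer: $225$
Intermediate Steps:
$m = -45$ ($m = \left(- \frac{1}{2}\right) 90 = -45$)
$\left(10 \cdot 3 + m\right)^{2} = \left(10 \cdot 3 - 45\right)^{2} = \left(30 - 45\right)^{2} = \left(-15\right)^{2} = 225$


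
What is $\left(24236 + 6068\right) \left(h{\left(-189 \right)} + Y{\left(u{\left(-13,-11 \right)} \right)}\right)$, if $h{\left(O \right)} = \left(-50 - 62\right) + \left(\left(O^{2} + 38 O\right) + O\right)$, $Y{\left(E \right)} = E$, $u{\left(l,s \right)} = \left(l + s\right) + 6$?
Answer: $855178880$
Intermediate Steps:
$u{\left(l,s \right)} = 6 + l + s$
$h{\left(O \right)} = -112 + O^{2} + 39 O$ ($h{\left(O \right)} = -112 + \left(O^{2} + 39 O\right) = -112 + O^{2} + 39 O$)
$\left(24236 + 6068\right) \left(h{\left(-189 \right)} + Y{\left(u{\left(-13,-11 \right)} \right)}\right) = \left(24236 + 6068\right) \left(\left(-112 + \left(-189\right)^{2} + 39 \left(-189\right)\right) - 18\right) = 30304 \left(\left(-112 + 35721 - 7371\right) - 18\right) = 30304 \left(28238 - 18\right) = 30304 \cdot 28220 = 855178880$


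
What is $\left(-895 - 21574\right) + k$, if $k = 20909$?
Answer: $-1560$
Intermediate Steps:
$\left(-895 - 21574\right) + k = \left(-895 - 21574\right) + 20909 = -22469 + 20909 = -1560$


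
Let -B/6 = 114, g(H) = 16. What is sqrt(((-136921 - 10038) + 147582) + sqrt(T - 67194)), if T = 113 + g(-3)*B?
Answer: sqrt(623 + 5*I*sqrt(3121)) ≈ 25.551 + 5.466*I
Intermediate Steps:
B = -684 (B = -6*114 = -684)
T = -10831 (T = 113 + 16*(-684) = 113 - 10944 = -10831)
sqrt(((-136921 - 10038) + 147582) + sqrt(T - 67194)) = sqrt(((-136921 - 10038) + 147582) + sqrt(-10831 - 67194)) = sqrt((-146959 + 147582) + sqrt(-78025)) = sqrt(623 + 5*I*sqrt(3121))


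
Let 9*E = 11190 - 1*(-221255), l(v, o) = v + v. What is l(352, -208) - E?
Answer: -226109/9 ≈ -25123.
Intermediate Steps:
l(v, o) = 2*v
E = 232445/9 (E = (11190 - 1*(-221255))/9 = (11190 + 221255)/9 = (⅑)*232445 = 232445/9 ≈ 25827.)
l(352, -208) - E = 2*352 - 1*232445/9 = 704 - 232445/9 = -226109/9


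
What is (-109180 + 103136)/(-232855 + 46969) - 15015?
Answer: -1395536123/92943 ≈ -15015.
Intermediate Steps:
(-109180 + 103136)/(-232855 + 46969) - 15015 = -6044/(-185886) - 15015 = -6044*(-1/185886) - 15015 = 3022/92943 - 15015 = -1395536123/92943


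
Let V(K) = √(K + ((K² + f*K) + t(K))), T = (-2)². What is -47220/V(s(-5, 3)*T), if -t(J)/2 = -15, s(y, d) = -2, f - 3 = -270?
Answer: -23610*√2222/1111 ≈ -1001.7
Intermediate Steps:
f = -267 (f = 3 - 270 = -267)
T = 4
t(J) = 30 (t(J) = -2*(-15) = 30)
V(K) = √(30 + K² - 266*K) (V(K) = √(K + ((K² - 267*K) + 30)) = √(K + (30 + K² - 267*K)) = √(30 + K² - 266*K))
-47220/V(s(-5, 3)*T) = -47220/√(30 + (-2*4)² - (-532)*4) = -47220/√(30 + (-8)² - 266*(-8)) = -47220/√(30 + 64 + 2128) = -47220*√2222/2222 = -23610*√2222/1111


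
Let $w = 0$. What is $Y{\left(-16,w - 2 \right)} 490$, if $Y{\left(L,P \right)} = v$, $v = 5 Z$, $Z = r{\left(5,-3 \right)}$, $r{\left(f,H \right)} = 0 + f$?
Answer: $12250$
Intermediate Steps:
$r{\left(f,H \right)} = f$
$Z = 5$
$v = 25$ ($v = 5 \cdot 5 = 25$)
$Y{\left(L,P \right)} = 25$
$Y{\left(-16,w - 2 \right)} 490 = 25 \cdot 490 = 12250$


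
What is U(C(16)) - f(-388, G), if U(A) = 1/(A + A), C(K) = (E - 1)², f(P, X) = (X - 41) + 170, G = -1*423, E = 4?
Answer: 5293/18 ≈ 294.06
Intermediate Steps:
G = -423
f(P, X) = 129 + X (f(P, X) = (-41 + X) + 170 = 129 + X)
C(K) = 9 (C(K) = (4 - 1)² = 3² = 9)
U(A) = 1/(2*A)
U(C(16)) - f(-388, G) = (½)/9 - (129 - 423) = (½)*(⅑) - 1*(-294) = 1/18 + 294 = 5293/18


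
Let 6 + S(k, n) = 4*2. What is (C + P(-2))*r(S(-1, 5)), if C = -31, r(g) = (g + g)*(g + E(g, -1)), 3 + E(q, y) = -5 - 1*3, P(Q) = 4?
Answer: 972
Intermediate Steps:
S(k, n) = 2 (S(k, n) = -6 + 4*2 = -6 + 8 = 2)
E(q, y) = -11 (E(q, y) = -3 + (-5 - 1*3) = -3 + (-5 - 3) = -3 - 8 = -11)
r(g) = 2*g*(-11 + g) (r(g) = (g + g)*(g - 11) = (2*g)*(-11 + g) = 2*g*(-11 + g))
(C + P(-2))*r(S(-1, 5)) = (-31 + 4)*(2*2*(-11 + 2)) = -54*2*(-9) = -27*(-36) = 972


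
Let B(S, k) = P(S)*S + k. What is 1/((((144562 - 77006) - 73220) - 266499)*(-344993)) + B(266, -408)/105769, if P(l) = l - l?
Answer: -38308886476703/9931109374856571 ≈ -0.0038575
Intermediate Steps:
P(l) = 0
B(S, k) = k (B(S, k) = 0*S + k = 0 + k = k)
1/((((144562 - 77006) - 73220) - 266499)*(-344993)) + B(266, -408)/105769 = 1/((((144562 - 77006) - 73220) - 266499)*(-344993)) - 408/105769 = -1/344993/((67556 - 73220) - 266499) - 408*1/105769 = -1/344993/(-5664 - 266499) - 408/105769 = -1/344993/(-272163) - 408/105769 = -1/272163*(-1/344993) - 408/105769 = 1/93894329859 - 408/105769 = -38308886476703/9931109374856571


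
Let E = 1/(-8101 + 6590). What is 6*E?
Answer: -6/1511 ≈ -0.0039709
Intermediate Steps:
E = -1/1511 (E = 1/(-1511) = -1/1511 ≈ -0.00066181)
6*E = 6*(-1/1511) = -6/1511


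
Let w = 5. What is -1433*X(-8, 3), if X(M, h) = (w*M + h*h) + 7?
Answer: 34392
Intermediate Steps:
X(M, h) = 7 + h² + 5*M (X(M, h) = (5*M + h*h) + 7 = (5*M + h²) + 7 = (h² + 5*M) + 7 = 7 + h² + 5*M)
-1433*X(-8, 3) = -1433*(7 + 3² + 5*(-8)) = -1433*(7 + 9 - 40) = -1433*(-24) = 34392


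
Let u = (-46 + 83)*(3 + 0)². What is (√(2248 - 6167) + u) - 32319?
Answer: -31986 + I*√3919 ≈ -31986.0 + 62.602*I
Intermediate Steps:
u = 333 (u = 37*3² = 37*9 = 333)
(√(2248 - 6167) + u) - 32319 = (√(2248 - 6167) + 333) - 32319 = (√(-3919) + 333) - 32319 = (I*√3919 + 333) - 32319 = (333 + I*√3919) - 32319 = -31986 + I*√3919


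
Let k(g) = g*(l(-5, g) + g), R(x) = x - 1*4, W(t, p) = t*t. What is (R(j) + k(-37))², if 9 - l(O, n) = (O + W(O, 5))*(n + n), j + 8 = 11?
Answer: 2886375625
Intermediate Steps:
j = 3 (j = -8 + 11 = 3)
W(t, p) = t²
l(O, n) = 9 - 2*n*(O + O²) (l(O, n) = 9 - (O + O²)*(n + n) = 9 - (O + O²)*2*n = 9 - 2*n*(O + O²))
R(x) = -4 + x (R(x) = x - 4 = -4 + x)
k(g) = g*(9 - 39*g) (k(g) = g*((9 - 2*(-5)*g - 2*g*(-5)²) + g) = g*((9 + 10*g - 2*g*25) + g) = g*((9 + 10*g - 50*g) + g) = g*((9 - 40*g) + g) = g*(9 - 39*g))
(R(j) + k(-37))² = ((-4 + 3) + 3*(-37)*(3 - 13*(-37)))² = (-1 + 3*(-37)*(3 + 481))² = (-1 + 3*(-37)*484)² = (-1 - 53724)² = (-53725)² = 2886375625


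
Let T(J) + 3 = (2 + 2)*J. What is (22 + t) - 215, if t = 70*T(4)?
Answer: 717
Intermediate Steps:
T(J) = -3 + 4*J (T(J) = -3 + (2 + 2)*J = -3 + 4*J)
t = 910 (t = 70*(-3 + 4*4) = 70*(-3 + 16) = 70*13 = 910)
(22 + t) - 215 = (22 + 910) - 215 = 932 - 215 = 717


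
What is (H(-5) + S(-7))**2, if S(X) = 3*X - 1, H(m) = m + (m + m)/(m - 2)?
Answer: 32041/49 ≈ 653.90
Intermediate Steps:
H(m) = m + 2*m/(-2 + m) (H(m) = m + (2*m)/(-2 + m) = m + 2*m/(-2 + m))
S(X) = -1 + 3*X
(H(-5) + S(-7))**2 = ((-5)**2/(-2 - 5) + (-1 + 3*(-7)))**2 = (25/(-7) + (-1 - 21))**2 = (25*(-1/7) - 22)**2 = (-25/7 - 22)**2 = (-179/7)**2 = 32041/49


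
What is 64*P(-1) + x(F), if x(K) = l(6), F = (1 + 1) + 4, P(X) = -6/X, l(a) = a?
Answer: 390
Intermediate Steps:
F = 6 (F = 2 + 4 = 6)
x(K) = 6
64*P(-1) + x(F) = 64*(-6/(-1)) + 6 = 64*(-6*(-1)) + 6 = 64*6 + 6 = 384 + 6 = 390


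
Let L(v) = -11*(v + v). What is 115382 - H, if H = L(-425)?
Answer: 106032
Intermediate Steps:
L(v) = -22*v
H = 9350 (H = -22*(-425) = 9350)
115382 - H = 115382 - 1*9350 = 115382 - 9350 = 106032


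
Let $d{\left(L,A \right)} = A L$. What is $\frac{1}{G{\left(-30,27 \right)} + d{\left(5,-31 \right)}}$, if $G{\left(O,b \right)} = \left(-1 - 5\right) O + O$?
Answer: $- \frac{1}{5} \approx -0.2$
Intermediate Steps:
$G{\left(O,b \right)} = - 5 O$ ($G{\left(O,b \right)} = - 6 O + O = - 5 O$)
$\frac{1}{G{\left(-30,27 \right)} + d{\left(5,-31 \right)}} = \frac{1}{\left(-5\right) \left(-30\right) - 155} = \frac{1}{150 - 155} = \frac{1}{-5} = - \frac{1}{5}$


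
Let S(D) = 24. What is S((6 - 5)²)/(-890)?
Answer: -12/445 ≈ -0.026966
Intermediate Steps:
S((6 - 5)²)/(-890) = 24/(-890) = 24*(-1/890) = -12/445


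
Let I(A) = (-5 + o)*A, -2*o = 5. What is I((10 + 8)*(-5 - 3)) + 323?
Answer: 1403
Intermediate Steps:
o = -5/2 (o = -½*5 = -5/2 ≈ -2.5000)
I(A) = -15*A/2 (I(A) = (-5 - 5/2)*A = -15*A/2)
I((10 + 8)*(-5 - 3)) + 323 = -15*(10 + 8)*(-5 - 3)/2 + 323 = -135*(-8) + 323 = -15/2*(-144) + 323 = 1080 + 323 = 1403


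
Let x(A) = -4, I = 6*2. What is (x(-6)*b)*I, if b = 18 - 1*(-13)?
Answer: -1488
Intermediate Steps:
I = 12
b = 31 (b = 18 + 13 = 31)
(x(-6)*b)*I = -4*31*12 = -124*12 = -1488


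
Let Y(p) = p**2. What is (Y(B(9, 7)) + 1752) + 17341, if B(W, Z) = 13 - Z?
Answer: 19129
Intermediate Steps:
(Y(B(9, 7)) + 1752) + 17341 = ((13 - 1*7)**2 + 1752) + 17341 = ((13 - 7)**2 + 1752) + 17341 = (6**2 + 1752) + 17341 = (36 + 1752) + 17341 = 1788 + 17341 = 19129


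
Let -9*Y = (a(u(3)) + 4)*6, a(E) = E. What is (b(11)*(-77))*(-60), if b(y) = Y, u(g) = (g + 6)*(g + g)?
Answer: -178640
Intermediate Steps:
u(g) = 2*g*(6 + g) (u(g) = (6 + g)*(2*g) = 2*g*(6 + g))
Y = -116/3 (Y = -(2*3*(6 + 3) + 4)*6/9 = -(2*3*9 + 4)*6/9 = -(54 + 4)*6/9 = -58*6/9 = -1/9*348 = -116/3 ≈ -38.667)
b(y) = -116/3
(b(11)*(-77))*(-60) = -116/3*(-77)*(-60) = (8932/3)*(-60) = -178640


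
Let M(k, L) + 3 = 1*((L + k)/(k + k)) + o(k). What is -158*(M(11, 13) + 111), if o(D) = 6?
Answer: -200028/11 ≈ -18184.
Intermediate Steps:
M(k, L) = 3 + (L + k)/(2*k) (M(k, L) = -3 + (1*((L + k)/(k + k)) + 6) = -3 + (1*((L + k)/((2*k))) + 6) = -3 + (1*((L + k)*(1/(2*k))) + 6) = -3 + (1*((L + k)/(2*k)) + 6) = -3 + ((L + k)/(2*k) + 6) = -3 + (6 + (L + k)/(2*k)) = 3 + (L + k)/(2*k))
-158*(M(11, 13) + 111) = -158*((1/2)*(13 + 7*11)/11 + 111) = -158*((1/2)*(1/11)*(13 + 77) + 111) = -158*((1/2)*(1/11)*90 + 111) = -158*(45/11 + 111) = -158*1266/11 = -200028/11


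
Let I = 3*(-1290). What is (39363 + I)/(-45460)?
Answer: -35493/45460 ≈ -0.78075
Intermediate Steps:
I = -3870
(39363 + I)/(-45460) = (39363 - 3870)/(-45460) = 35493*(-1/45460) = -35493/45460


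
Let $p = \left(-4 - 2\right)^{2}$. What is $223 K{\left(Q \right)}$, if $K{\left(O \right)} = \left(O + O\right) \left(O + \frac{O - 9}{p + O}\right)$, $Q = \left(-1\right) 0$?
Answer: $0$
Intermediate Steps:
$p = 36$ ($p = \left(-6\right)^{2} = 36$)
$Q = 0$
$K{\left(O \right)} = 2 O \left(O + \frac{-9 + O}{36 + O}\right)$ ($K{\left(O \right)} = \left(O + O\right) \left(O + \frac{O - 9}{36 + O}\right) = 2 O \left(O + \frac{-9 + O}{36 + O}\right)$)
$223 K{\left(Q \right)} = 223 \cdot 2 \cdot 0 \frac{1}{36 + 0} \left(-9 + 0^{2} + 37 \cdot 0\right) = 223 \cdot 2 \cdot 0 \cdot \frac{1}{36} \left(-9 + 0 + 0\right) = 223 \cdot 2 \cdot 0 \cdot \frac{1}{36} \left(-9\right) = 223 \cdot 0 = 0$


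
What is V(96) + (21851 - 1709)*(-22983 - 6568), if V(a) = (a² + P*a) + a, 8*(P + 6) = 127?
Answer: -595205982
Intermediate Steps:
P = 79/8 (P = -6 + (⅛)*127 = -6 + 127/8 = 79/8 ≈ 9.8750)
V(a) = a² + 87*a/8 (V(a) = (a² + 79*a/8) + a = a² + 87*a/8)
V(96) + (21851 - 1709)*(-22983 - 6568) = (⅛)*96*(87 + 8*96) + (21851 - 1709)*(-22983 - 6568) = (⅛)*96*(87 + 768) + 20142*(-29551) = (⅛)*96*855 - 595216242 = 10260 - 595216242 = -595205982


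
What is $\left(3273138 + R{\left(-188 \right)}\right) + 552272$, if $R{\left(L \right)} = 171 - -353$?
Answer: $3825934$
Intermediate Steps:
$R{\left(L \right)} = 524$ ($R{\left(L \right)} = 171 + 353 = 524$)
$\left(3273138 + R{\left(-188 \right)}\right) + 552272 = \left(3273138 + 524\right) + 552272 = 3273662 + 552272 = 3825934$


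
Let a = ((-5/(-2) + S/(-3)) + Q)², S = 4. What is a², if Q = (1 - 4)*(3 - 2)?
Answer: 14641/1296 ≈ 11.297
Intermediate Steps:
Q = -3 (Q = -3*1 = -3)
a = 121/36 (a = ((-5/(-2) + 4/(-3)) - 3)² = ((-5*(-½) + 4*(-⅓)) - 3)² = ((5/2 - 4/3) - 3)² = (7/6 - 3)² = (-11/6)² = 121/36 ≈ 3.3611)
a² = (121/36)² = 14641/1296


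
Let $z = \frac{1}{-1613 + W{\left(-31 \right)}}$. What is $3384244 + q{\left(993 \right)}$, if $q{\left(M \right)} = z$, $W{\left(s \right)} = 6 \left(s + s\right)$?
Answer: $\frac{6717724339}{1985} \approx 3.3842 \cdot 10^{6}$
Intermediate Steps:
$W{\left(s \right)} = 12 s$ ($W{\left(s \right)} = 6 \cdot 2 s = 12 s$)
$z = - \frac{1}{1985}$ ($z = \frac{1}{-1613 + 12 \left(-31\right)} = \frac{1}{-1613 - 372} = \frac{1}{-1985} = - \frac{1}{1985} \approx -0.00050378$)
$q{\left(M \right)} = - \frac{1}{1985}$
$3384244 + q{\left(993 \right)} = 3384244 - \frac{1}{1985} = \frac{6717724339}{1985}$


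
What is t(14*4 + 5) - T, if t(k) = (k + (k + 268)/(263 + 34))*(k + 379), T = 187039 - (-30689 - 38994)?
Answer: -6193654/27 ≈ -2.2939e+5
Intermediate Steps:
T = 256722 (T = 187039 - 1*(-69683) = 187039 + 69683 = 256722)
t(k) = (379 + k)*(268/297 + 298*k/297) (t(k) = (k + (268 + k)/297)*(379 + k) = (k + (268 + k)*(1/297))*(379 + k) = (k + (268/297 + k/297))*(379 + k) = (268/297 + 298*k/297)*(379 + k) = (379 + k)*(268/297 + 298*k/297))
t(14*4 + 5) - T = (101572/297 + 298*(14*4 + 5)²/297 + 113210*(14*4 + 5)/297) - 1*256722 = (101572/297 + 298*(56 + 5)²/297 + 113210*(56 + 5)/297) - 256722 = (101572/297 + (298/297)*61² + (113210/297)*61) - 256722 = (101572/297 + (298/297)*3721 + 6905810/297) - 256722 = (101572/297 + 1108858/297 + 6905810/297) - 256722 = 737840/27 - 256722 = -6193654/27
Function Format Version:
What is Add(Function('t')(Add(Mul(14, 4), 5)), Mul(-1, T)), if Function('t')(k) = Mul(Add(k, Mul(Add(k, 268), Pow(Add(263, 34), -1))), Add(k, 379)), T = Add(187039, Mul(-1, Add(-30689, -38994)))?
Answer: Rational(-6193654, 27) ≈ -2.2939e+5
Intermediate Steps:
T = 256722 (T = Add(187039, Mul(-1, -69683)) = Add(187039, 69683) = 256722)
Function('t')(k) = Mul(Add(379, k), Add(Rational(268, 297), Mul(Rational(298, 297), k))) (Function('t')(k) = Mul(Add(k, Mul(Add(268, k), Pow(297, -1))), Add(379, k)) = Mul(Add(k, Mul(Add(268, k), Rational(1, 297))), Add(379, k)) = Mul(Add(k, Add(Rational(268, 297), Mul(Rational(1, 297), k))), Add(379, k)) = Mul(Add(Rational(268, 297), Mul(Rational(298, 297), k)), Add(379, k)) = Mul(Add(379, k), Add(Rational(268, 297), Mul(Rational(298, 297), k))))
Add(Function('t')(Add(Mul(14, 4), 5)), Mul(-1, T)) = Add(Add(Rational(101572, 297), Mul(Rational(298, 297), Pow(Add(Mul(14, 4), 5), 2)), Mul(Rational(113210, 297), Add(Mul(14, 4), 5))), Mul(-1, 256722)) = Add(Add(Rational(101572, 297), Mul(Rational(298, 297), Pow(Add(56, 5), 2)), Mul(Rational(113210, 297), Add(56, 5))), -256722) = Add(Add(Rational(101572, 297), Mul(Rational(298, 297), Pow(61, 2)), Mul(Rational(113210, 297), 61)), -256722) = Add(Add(Rational(101572, 297), Mul(Rational(298, 297), 3721), Rational(6905810, 297)), -256722) = Add(Add(Rational(101572, 297), Rational(1108858, 297), Rational(6905810, 297)), -256722) = Add(Rational(737840, 27), -256722) = Rational(-6193654, 27)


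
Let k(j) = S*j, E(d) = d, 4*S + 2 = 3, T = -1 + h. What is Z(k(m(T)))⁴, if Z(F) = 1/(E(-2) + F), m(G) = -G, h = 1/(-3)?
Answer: 81/625 ≈ 0.12960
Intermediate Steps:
h = -⅓ ≈ -0.33333
T = -4/3 (T = -1 - ⅓ = -4/3 ≈ -1.3333)
S = ¼ (S = -½ + (¼)*3 = -½ + ¾ = ¼ ≈ 0.25000)
k(j) = j/4
Z(F) = 1/(-2 + F)
Z(k(m(T)))⁴ = (1/(-2 + (-1*(-4/3))/4))⁴ = (1/(-2 + (¼)*(4/3)))⁴ = (1/(-2 + ⅓))⁴ = (1/(-5/3))⁴ = (-⅗)⁴ = 81/625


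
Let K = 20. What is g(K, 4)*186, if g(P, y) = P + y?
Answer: 4464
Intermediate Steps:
g(K, 4)*186 = (20 + 4)*186 = 24*186 = 4464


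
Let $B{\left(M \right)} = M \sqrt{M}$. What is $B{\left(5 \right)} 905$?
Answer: $4525 \sqrt{5} \approx 10118.0$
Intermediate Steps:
$B{\left(M \right)} = M^{\frac{3}{2}}$
$B{\left(5 \right)} 905 = 5^{\frac{3}{2}} \cdot 905 = 5 \sqrt{5} \cdot 905 = 4525 \sqrt{5}$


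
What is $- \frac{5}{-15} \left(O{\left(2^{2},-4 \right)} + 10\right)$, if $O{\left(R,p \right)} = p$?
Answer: $2$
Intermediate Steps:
$- \frac{5}{-15} \left(O{\left(2^{2},-4 \right)} + 10\right) = - \frac{5}{-15} \left(-4 + 10\right) = \left(-5\right) \left(- \frac{1}{15}\right) 6 = \frac{1}{3} \cdot 6 = 2$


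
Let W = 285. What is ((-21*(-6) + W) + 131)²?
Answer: 293764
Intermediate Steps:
((-21*(-6) + W) + 131)² = ((-21*(-6) + 285) + 131)² = ((126 + 285) + 131)² = (411 + 131)² = 542² = 293764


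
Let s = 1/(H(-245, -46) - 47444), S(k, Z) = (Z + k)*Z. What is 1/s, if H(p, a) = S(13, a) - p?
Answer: -45681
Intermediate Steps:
S(k, Z) = Z*(Z + k)
H(p, a) = -p + a*(13 + a) (H(p, a) = a*(a + 13) - p = a*(13 + a) - p = -p + a*(13 + a))
s = -1/45681 (s = 1/((-1*(-245) - 46*(13 - 46)) - 47444) = 1/((245 - 46*(-33)) - 47444) = 1/((245 + 1518) - 47444) = 1/(1763 - 47444) = 1/(-45681) = -1/45681 ≈ -2.1891e-5)
1/s = 1/(-1/45681) = -45681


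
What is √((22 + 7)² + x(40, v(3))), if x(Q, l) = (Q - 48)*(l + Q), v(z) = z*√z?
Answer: √(521 - 24*√3) ≈ 21.896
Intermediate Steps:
v(z) = z^(3/2)
x(Q, l) = (-48 + Q)*(Q + l)
√((22 + 7)² + x(40, v(3))) = √((22 + 7)² + (40² - 48*40 - 144*√3 + 40*3^(3/2))) = √(29² + (1600 - 1920 - 144*√3 + 40*(3*√3))) = √(841 + (1600 - 1920 - 144*√3 + 120*√3)) = √(841 + (-320 - 24*√3)) = √(521 - 24*√3)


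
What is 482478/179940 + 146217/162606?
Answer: 1455057009/406379495 ≈ 3.5805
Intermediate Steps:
482478/179940 + 146217/162606 = 482478*(1/179940) + 146217*(1/162606) = 80413/29990 + 48739/54202 = 1455057009/406379495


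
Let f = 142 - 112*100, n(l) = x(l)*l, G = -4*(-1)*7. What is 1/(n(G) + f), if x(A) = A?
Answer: -1/10274 ≈ -9.7333e-5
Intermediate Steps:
G = 28 (G = 4*7 = 28)
n(l) = l**2 (n(l) = l*l = l**2)
f = -11058 (f = 142 - 11200 = -11058)
1/(n(G) + f) = 1/(28**2 - 11058) = 1/(784 - 11058) = 1/(-10274) = -1/10274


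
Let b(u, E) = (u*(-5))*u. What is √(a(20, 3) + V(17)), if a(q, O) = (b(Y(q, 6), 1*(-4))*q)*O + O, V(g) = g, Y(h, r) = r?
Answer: 14*I*√55 ≈ 103.83*I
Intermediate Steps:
b(u, E) = -5*u² (b(u, E) = (-5*u)*u = -5*u²)
a(q, O) = O - 180*O*q (a(q, O) = ((-5*6²)*q)*O + O = ((-5*36)*q)*O + O = (-180*q)*O + O = -180*O*q + O = O - 180*O*q)
√(a(20, 3) + V(17)) = √(3*(1 - 180*20) + 17) = √(3*(1 - 3600) + 17) = √(3*(-3599) + 17) = √(-10797 + 17) = √(-10780) = 14*I*√55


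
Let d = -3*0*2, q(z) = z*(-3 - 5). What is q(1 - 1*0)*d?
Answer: 0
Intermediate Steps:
q(z) = -8*z (q(z) = z*(-8) = -8*z)
d = 0 (d = 0*2 = 0)
q(1 - 1*0)*d = -8*(1 - 1*0)*0 = -8*(1 + 0)*0 = -8*1*0 = -8*0 = 0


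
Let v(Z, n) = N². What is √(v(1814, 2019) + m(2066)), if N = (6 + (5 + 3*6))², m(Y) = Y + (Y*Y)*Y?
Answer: √8819132843 ≈ 93910.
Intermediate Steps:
m(Y) = Y + Y³ (m(Y) = Y + Y²*Y = Y + Y³)
N = 841 (N = (6 + (5 + 18))² = (6 + 23)² = 29² = 841)
v(Z, n) = 707281 (v(Z, n) = 841² = 707281)
√(v(1814, 2019) + m(2066)) = √(707281 + (2066 + 2066³)) = √(707281 + (2066 + 8818423496)) = √(707281 + 8818425562) = √8819132843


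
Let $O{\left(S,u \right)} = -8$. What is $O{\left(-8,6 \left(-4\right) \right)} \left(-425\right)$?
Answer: $3400$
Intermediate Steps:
$O{\left(-8,6 \left(-4\right) \right)} \left(-425\right) = \left(-8\right) \left(-425\right) = 3400$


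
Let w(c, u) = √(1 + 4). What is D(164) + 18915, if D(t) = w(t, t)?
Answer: 18915 + √5 ≈ 18917.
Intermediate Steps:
w(c, u) = √5
D(t) = √5
D(164) + 18915 = √5 + 18915 = 18915 + √5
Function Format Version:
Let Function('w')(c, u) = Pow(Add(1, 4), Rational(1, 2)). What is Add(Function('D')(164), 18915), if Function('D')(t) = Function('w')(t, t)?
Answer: Add(18915, Pow(5, Rational(1, 2))) ≈ 18917.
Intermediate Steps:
Function('w')(c, u) = Pow(5, Rational(1, 2))
Function('D')(t) = Pow(5, Rational(1, 2))
Add(Function('D')(164), 18915) = Add(Pow(5, Rational(1, 2)), 18915) = Add(18915, Pow(5, Rational(1, 2)))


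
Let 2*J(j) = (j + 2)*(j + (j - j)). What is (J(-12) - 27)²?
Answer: 1089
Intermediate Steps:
J(j) = j*(2 + j)/2 (J(j) = ((j + 2)*(j + (j - j)))/2 = ((2 + j)*(j + 0))/2 = ((2 + j)*j)/2 = (j*(2 + j))/2 = j*(2 + j)/2)
(J(-12) - 27)² = ((½)*(-12)*(2 - 12) - 27)² = ((½)*(-12)*(-10) - 27)² = (60 - 27)² = 33² = 1089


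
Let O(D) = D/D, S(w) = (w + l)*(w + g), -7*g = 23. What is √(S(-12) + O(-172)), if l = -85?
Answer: 3*√8078/7 ≈ 38.519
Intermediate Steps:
g = -23/7 (g = -⅐*23 = -23/7 ≈ -3.2857)
S(w) = (-85 + w)*(-23/7 + w) (S(w) = (w - 85)*(w - 23/7) = (-85 + w)*(-23/7 + w))
O(D) = 1
√(S(-12) + O(-172)) = √((1955/7 + (-12)² - 618/7*(-12)) + 1) = √((1955/7 + 144 + 7416/7) + 1) = √(10379/7 + 1) = √(10386/7) = 3*√8078/7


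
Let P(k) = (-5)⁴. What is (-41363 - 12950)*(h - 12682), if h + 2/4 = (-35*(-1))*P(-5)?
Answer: -998544505/2 ≈ -4.9927e+8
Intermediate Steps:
P(k) = 625
h = 43749/2 (h = -½ - 35*(-1)*625 = -½ + 35*625 = -½ + 21875 = 43749/2 ≈ 21875.)
(-41363 - 12950)*(h - 12682) = (-41363 - 12950)*(43749/2 - 12682) = -54313*18385/2 = -998544505/2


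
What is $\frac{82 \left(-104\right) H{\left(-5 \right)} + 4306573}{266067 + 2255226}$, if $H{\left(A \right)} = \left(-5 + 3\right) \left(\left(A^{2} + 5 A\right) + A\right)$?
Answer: $\frac{4221293}{2521293} \approx 1.6743$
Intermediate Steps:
$H{\left(A \right)} = - 12 A - 2 A^{2}$ ($H{\left(A \right)} = - 2 \left(A^{2} + 6 A\right) = - 12 A - 2 A^{2}$)
$\frac{82 \left(-104\right) H{\left(-5 \right)} + 4306573}{266067 + 2255226} = \frac{82 \left(-104\right) \left(\left(-2\right) \left(-5\right) \left(6 - 5\right)\right) + 4306573}{266067 + 2255226} = \frac{- 8528 \left(\left(-2\right) \left(-5\right) 1\right) + 4306573}{2521293} = \left(\left(-8528\right) 10 + 4306573\right) \frac{1}{2521293} = \left(-85280 + 4306573\right) \frac{1}{2521293} = 4221293 \cdot \frac{1}{2521293} = \frac{4221293}{2521293}$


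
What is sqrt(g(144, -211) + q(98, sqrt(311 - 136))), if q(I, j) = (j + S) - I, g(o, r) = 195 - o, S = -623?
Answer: sqrt(-670 + 5*sqrt(7)) ≈ 25.628*I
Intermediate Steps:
q(I, j) = -623 + j - I (q(I, j) = (j - 623) - I = (-623 + j) - I = -623 + j - I)
sqrt(g(144, -211) + q(98, sqrt(311 - 136))) = sqrt((195 - 1*144) + (-623 + sqrt(311 - 136) - 1*98)) = sqrt((195 - 144) + (-623 + sqrt(175) - 98)) = sqrt(51 + (-623 + 5*sqrt(7) - 98)) = sqrt(51 + (-721 + 5*sqrt(7))) = sqrt(-670 + 5*sqrt(7))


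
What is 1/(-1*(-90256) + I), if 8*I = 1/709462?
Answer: 5675696/512265618177 ≈ 1.1080e-5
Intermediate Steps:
I = 1/5675696 (I = (⅛)/709462 = (⅛)*(1/709462) = 1/5675696 ≈ 1.7619e-7)
1/(-1*(-90256) + I) = 1/(-1*(-90256) + 1/5675696) = 1/(90256 + 1/5675696) = 1/(512265618177/5675696) = 5675696/512265618177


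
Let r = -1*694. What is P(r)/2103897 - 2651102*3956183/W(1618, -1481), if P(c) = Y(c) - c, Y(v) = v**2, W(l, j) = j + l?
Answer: -22066186483086827192/288233889 ≈ -7.6557e+10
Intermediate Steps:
r = -694
P(c) = c**2 - c
P(r)/2103897 - 2651102*3956183/W(1618, -1481) = -694*(-1 - 694)/2103897 - 2651102*3956183/(-1481 + 1618) = -694*(-695)*(1/2103897) - 2651102/(137*(1/3956183)) = 482330*(1/2103897) - 2651102/137/3956183 = 482330/2103897 - 2651102*3956183/137 = 482330/2103897 - 10488244663666/137 = -22066186483086827192/288233889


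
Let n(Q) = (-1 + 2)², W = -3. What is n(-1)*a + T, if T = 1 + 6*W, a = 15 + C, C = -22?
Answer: -24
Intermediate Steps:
a = -7 (a = 15 - 22 = -7)
n(Q) = 1 (n(Q) = 1² = 1)
T = -17 (T = 1 + 6*(-3) = 1 - 18 = -17)
n(-1)*a + T = 1*(-7) - 17 = -7 - 17 = -24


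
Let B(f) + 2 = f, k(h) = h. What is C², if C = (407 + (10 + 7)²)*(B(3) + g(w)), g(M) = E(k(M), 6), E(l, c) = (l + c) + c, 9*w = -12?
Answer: 65934400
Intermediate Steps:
w = -4/3 (w = (⅑)*(-12) = -4/3 ≈ -1.3333)
E(l, c) = l + 2*c (E(l, c) = (c + l) + c = l + 2*c)
B(f) = -2 + f
g(M) = 12 + M (g(M) = M + 2*6 = M + 12 = 12 + M)
C = 8120 (C = (407 + (10 + 7)²)*((-2 + 3) + (12 - 4/3)) = (407 + 17²)*(1 + 32/3) = (407 + 289)*(35/3) = 696*(35/3) = 8120)
C² = 8120² = 65934400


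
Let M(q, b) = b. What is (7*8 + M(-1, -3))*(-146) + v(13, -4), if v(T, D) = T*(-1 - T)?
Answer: -7920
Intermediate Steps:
(7*8 + M(-1, -3))*(-146) + v(13, -4) = (7*8 - 3)*(-146) - 1*13*(1 + 13) = (56 - 3)*(-146) - 1*13*14 = 53*(-146) - 182 = -7738 - 182 = -7920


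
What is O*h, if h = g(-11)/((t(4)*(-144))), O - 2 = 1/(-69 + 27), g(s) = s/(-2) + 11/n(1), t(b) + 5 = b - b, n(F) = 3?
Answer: 913/36288 ≈ 0.025160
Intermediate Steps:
t(b) = -5 (t(b) = -5 + (b - b) = -5 + 0 = -5)
g(s) = 11/3 - s/2 (g(s) = s/(-2) + 11/3 = s*(-½) + 11*(⅓) = -s/2 + 11/3 = 11/3 - s/2)
O = 83/42 (O = 2 + 1/(-69 + 27) = 2 + 1/(-42) = 2 - 1/42 = 83/42 ≈ 1.9762)
h = 11/864 (h = (11/3 - ½*(-11))/((-5*(-144))) = (11/3 + 11/2)/720 = (55/6)*(1/720) = 11/864 ≈ 0.012731)
O*h = (83/42)*(11/864) = 913/36288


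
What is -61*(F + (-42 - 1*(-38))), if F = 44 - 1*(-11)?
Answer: -3111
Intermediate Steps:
F = 55 (F = 44 + 11 = 55)
-61*(F + (-42 - 1*(-38))) = -61*(55 + (-42 - 1*(-38))) = -61*(55 + (-42 + 38)) = -61*(55 - 4) = -61*51 = -3111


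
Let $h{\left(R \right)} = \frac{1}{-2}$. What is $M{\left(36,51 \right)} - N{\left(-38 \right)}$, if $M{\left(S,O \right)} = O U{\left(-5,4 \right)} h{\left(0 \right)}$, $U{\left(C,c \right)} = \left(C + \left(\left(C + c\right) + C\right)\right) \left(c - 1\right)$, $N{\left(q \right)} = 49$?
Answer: $\frac{1585}{2} \approx 792.5$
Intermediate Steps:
$h{\left(R \right)} = - \frac{1}{2}$
$U{\left(C,c \right)} = \left(-1 + c\right) \left(c + 3 C\right)$ ($U{\left(C,c \right)} = \left(C + \left(c + 2 C\right)\right) \left(-1 + c\right) = \left(c + 3 C\right) \left(-1 + c\right) = \left(-1 + c\right) \left(c + 3 C\right)$)
$M{\left(S,O \right)} = \frac{33 O}{2}$ ($M{\left(S,O \right)} = O \left(4^{2} - 4 - -15 + 3 \left(-5\right) 4\right) \left(- \frac{1}{2}\right) = O \left(16 - 4 + 15 - 60\right) \left(- \frac{1}{2}\right) = O \left(-33\right) \left(- \frac{1}{2}\right) = - 33 O \left(- \frac{1}{2}\right) = \frac{33 O}{2}$)
$M{\left(36,51 \right)} - N{\left(-38 \right)} = \frac{33}{2} \cdot 51 - 49 = \frac{1683}{2} - 49 = \frac{1585}{2}$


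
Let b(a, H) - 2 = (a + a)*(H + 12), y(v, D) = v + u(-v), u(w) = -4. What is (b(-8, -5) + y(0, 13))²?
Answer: 12996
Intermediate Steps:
y(v, D) = -4 + v (y(v, D) = v - 4 = -4 + v)
b(a, H) = 2 + 2*a*(12 + H) (b(a, H) = 2 + (a + a)*(H + 12) = 2 + (2*a)*(12 + H) = 2 + 2*a*(12 + H))
(b(-8, -5) + y(0, 13))² = ((2 + 24*(-8) + 2*(-5)*(-8)) + (-4 + 0))² = ((2 - 192 + 80) - 4)² = (-110 - 4)² = (-114)² = 12996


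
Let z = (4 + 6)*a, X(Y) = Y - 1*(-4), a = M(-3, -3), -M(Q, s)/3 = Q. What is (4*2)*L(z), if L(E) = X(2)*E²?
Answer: 388800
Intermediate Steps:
M(Q, s) = -3*Q
a = 9 (a = -3*(-3) = 9)
X(Y) = 4 + Y (X(Y) = Y + 4 = 4 + Y)
z = 90 (z = (4 + 6)*9 = 10*9 = 90)
L(E) = 6*E² (L(E) = (4 + 2)*E² = 6*E²)
(4*2)*L(z) = (4*2)*(6*90²) = 8*(6*8100) = 8*48600 = 388800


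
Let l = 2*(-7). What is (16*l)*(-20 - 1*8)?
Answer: 6272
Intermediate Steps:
l = -14
(16*l)*(-20 - 1*8) = (16*(-14))*(-20 - 1*8) = -224*(-20 - 8) = -224*(-28) = 6272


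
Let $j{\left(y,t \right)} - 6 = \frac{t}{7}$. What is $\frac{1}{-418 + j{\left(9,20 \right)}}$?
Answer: $- \frac{7}{2864} \approx -0.0024441$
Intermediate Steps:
$j{\left(y,t \right)} = 6 + \frac{t}{7}$
$\frac{1}{-418 + j{\left(9,20 \right)}} = \frac{1}{-418 + \left(6 + \frac{1}{7} \cdot 20\right)} = \frac{1}{-418 + \left(6 + \frac{20}{7}\right)} = \frac{1}{-418 + \frac{62}{7}} = \frac{1}{- \frac{2864}{7}} = - \frac{7}{2864}$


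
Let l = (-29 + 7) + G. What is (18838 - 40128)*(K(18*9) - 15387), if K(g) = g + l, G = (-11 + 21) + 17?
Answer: 324033800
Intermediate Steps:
G = 27 (G = 10 + 17 = 27)
l = 5 (l = (-29 + 7) + 27 = -22 + 27 = 5)
K(g) = 5 + g (K(g) = g + 5 = 5 + g)
(18838 - 40128)*(K(18*9) - 15387) = (18838 - 40128)*((5 + 18*9) - 15387) = -21290*((5 + 162) - 15387) = -21290*(167 - 15387) = -21290*(-15220) = 324033800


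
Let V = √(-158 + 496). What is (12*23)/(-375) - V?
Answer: -92/125 - 13*√2 ≈ -19.121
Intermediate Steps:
V = 13*√2 (V = √338 = 13*√2 ≈ 18.385)
(12*23)/(-375) - V = (12*23)/(-375) - 13*√2 = 276*(-1/375) - 13*√2 = -92/125 - 13*√2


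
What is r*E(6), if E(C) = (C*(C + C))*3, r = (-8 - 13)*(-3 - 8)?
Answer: 49896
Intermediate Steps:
r = 231 (r = -21*(-11) = 231)
E(C) = 6*C² (E(C) = (C*(2*C))*3 = (2*C²)*3 = 6*C²)
r*E(6) = 231*(6*6²) = 231*(6*36) = 231*216 = 49896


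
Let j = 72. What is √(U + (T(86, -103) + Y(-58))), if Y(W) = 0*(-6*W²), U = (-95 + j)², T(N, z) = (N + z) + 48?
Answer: 4*√35 ≈ 23.664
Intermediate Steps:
T(N, z) = 48 + N + z
U = 529 (U = (-95 + 72)² = (-23)² = 529)
Y(W) = 0
√(U + (T(86, -103) + Y(-58))) = √(529 + ((48 + 86 - 103) + 0)) = √(529 + (31 + 0)) = √(529 + 31) = √560 = 4*√35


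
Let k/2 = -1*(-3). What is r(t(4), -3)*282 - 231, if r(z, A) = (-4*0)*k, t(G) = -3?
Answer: -231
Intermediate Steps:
k = 6 (k = 2*(-1*(-3)) = 2*3 = 6)
r(z, A) = 0 (r(z, A) = -4*0*6 = 0*6 = 0)
r(t(4), -3)*282 - 231 = 0*282 - 231 = 0 - 231 = -231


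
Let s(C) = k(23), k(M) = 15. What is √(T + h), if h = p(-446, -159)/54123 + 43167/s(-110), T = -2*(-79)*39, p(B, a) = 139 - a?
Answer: √662007359874705/270615 ≈ 95.078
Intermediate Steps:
s(C) = 15
T = 6162 (T = 158*39 = 6162)
h = 778777337/270615 (h = (139 - 1*(-159))/54123 + 43167/15 = (139 + 159)*(1/54123) + 43167*(1/15) = 298*(1/54123) + 14389/5 = 298/54123 + 14389/5 = 778777337/270615 ≈ 2877.8)
√(T + h) = √(6162 + 778777337/270615) = √(2446306967/270615) = √662007359874705/270615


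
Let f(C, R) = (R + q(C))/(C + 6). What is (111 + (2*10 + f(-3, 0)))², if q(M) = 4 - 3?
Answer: 155236/9 ≈ 17248.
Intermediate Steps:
q(M) = 1
f(C, R) = (1 + R)/(6 + C) (f(C, R) = (R + 1)/(C + 6) = (1 + R)/(6 + C))
(111 + (2*10 + f(-3, 0)))² = (111 + (2*10 + (1 + 0)/(6 - 3)))² = (111 + (20 + 1/3))² = (111 + (20 + (⅓)*1))² = (111 + (20 + ⅓))² = (111 + 61/3)² = (394/3)² = 155236/9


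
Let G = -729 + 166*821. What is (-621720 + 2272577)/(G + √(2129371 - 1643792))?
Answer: 223785222349/18375214670 - 1650857*√485579/18375214670 ≈ 12.116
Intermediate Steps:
G = 135557 (G = -729 + 136286 = 135557)
(-621720 + 2272577)/(G + √(2129371 - 1643792)) = (-621720 + 2272577)/(135557 + √(2129371 - 1643792)) = 1650857/(135557 + √485579)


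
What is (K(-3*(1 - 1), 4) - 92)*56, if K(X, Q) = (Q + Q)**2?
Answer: -1568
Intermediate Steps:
K(X, Q) = 4*Q**2 (K(X, Q) = (2*Q)**2 = 4*Q**2)
(K(-3*(1 - 1), 4) - 92)*56 = (4*4**2 - 92)*56 = (4*16 - 92)*56 = (64 - 92)*56 = -28*56 = -1568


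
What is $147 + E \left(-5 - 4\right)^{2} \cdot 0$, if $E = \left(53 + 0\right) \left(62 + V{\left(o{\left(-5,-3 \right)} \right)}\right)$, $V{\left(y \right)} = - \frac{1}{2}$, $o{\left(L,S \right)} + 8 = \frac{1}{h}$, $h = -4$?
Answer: $147$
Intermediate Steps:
$o{\left(L,S \right)} = - \frac{33}{4}$ ($o{\left(L,S \right)} = -8 + \frac{1}{-4} = -8 - \frac{1}{4} = - \frac{33}{4}$)
$V{\left(y \right)} = - \frac{1}{2}$ ($V{\left(y \right)} = \left(-1\right) \frac{1}{2} = - \frac{1}{2}$)
$E = \frac{6519}{2}$ ($E = \left(53 + 0\right) \left(62 - \frac{1}{2}\right) = 53 \cdot \frac{123}{2} = \frac{6519}{2} \approx 3259.5$)
$147 + E \left(-5 - 4\right)^{2} \cdot 0 = 147 + \frac{6519 \left(-5 - 4\right)^{2} \cdot 0}{2} = 147 + \frac{6519 \left(-9\right)^{2} \cdot 0}{2} = 147 + \frac{6519 \cdot 81 \cdot 0}{2} = 147 + \frac{6519}{2} \cdot 0 = 147 + 0 = 147$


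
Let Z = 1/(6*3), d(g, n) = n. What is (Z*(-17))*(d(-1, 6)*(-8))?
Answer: 136/3 ≈ 45.333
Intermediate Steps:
Z = 1/18 ≈ 0.055556
(Z*(-17))*(d(-1, 6)*(-8)) = ((1/18)*(-17))*(6*(-8)) = -17/18*(-48) = 136/3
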